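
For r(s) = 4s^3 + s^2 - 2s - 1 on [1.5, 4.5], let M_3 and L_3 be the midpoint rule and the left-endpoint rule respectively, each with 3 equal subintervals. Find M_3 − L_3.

M_3 = 404.
L_3 = 250.25.
M_3 − L_3 = 153.75.

153.75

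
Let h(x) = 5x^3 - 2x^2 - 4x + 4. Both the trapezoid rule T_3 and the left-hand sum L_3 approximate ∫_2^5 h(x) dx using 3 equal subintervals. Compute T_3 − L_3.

T_3 = 678.5.
L_3 = 413.
T_3 − L_3 = 265.5.

265.5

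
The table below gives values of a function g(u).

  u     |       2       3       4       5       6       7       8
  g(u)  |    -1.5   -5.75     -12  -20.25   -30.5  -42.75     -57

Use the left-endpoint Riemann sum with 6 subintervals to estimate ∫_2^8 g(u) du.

-112.75

Δu = 1.
Sum = 1·[(-1.5) + (-5.75) + (-12) + (-20.25) + (-30.5) + (-42.75)] = -112.75.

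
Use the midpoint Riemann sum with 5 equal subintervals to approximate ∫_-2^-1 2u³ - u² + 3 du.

Δu = (-1 − (-2))/5 = 0.2.
Midpoints: -1.9, -1.7, -1.5, -1.3, -1.1.
f(-1.9) = -14.328, f(-1.7) = -9.716, f(-1.5) = -6, f(-1.3) = -3.084, f(-1.1) = -0.872.
Sum = Δu · [f(-1.9) + f(-1.7) + f(-1.5) + f(-1.3) + f(-1.1)].
Sum = -6.8.

-6.8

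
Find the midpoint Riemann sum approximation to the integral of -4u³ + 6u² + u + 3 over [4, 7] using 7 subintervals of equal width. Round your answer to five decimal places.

Δu = (7 − 4)/7 = 3/7.
Midpoints: 59/14, 65/14, 71/14, 5.5, 83/14, 89/14, 95/14.
f(59/14) = -127329/686, f(65/14) = -180657/686, f(71/14) = -246513/686, f(5.5) = -475.5, f(83/14) = -420993/686, f(89/14) = -532209/686, f(95/14) = -661137/686.
Sum = Δu · [f(59/14) + f(65/14) + f(71/14) + ...].
Sum ≈ -1558.74490.

-1558.74490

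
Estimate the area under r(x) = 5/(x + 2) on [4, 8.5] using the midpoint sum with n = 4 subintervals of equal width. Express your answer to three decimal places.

2.793

Δx = (8.5 − 4)/4 = 1.125.
Midpoints: 4.5625, 5.6875, 6.8125, 7.9375.
r(4.5625) = 16/21, r(5.6875) = 80/123, r(6.8125) = 80/141, r(7.9375) = 80/159.
Sum = Δx · [r(4.5625) + r(5.6875) + r(6.8125) + r(7.9375)].
Sum ≈ 2.793.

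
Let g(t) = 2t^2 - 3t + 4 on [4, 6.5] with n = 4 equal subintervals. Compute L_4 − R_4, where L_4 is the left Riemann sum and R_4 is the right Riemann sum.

-28.125

L_4 = 97.3046875.
R_4 = 125.4296875.
L_4 − R_4 = -28.125.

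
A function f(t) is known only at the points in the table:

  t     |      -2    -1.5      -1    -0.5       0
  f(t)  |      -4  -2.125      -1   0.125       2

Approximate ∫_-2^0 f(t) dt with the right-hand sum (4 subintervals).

Δt = 0.5.
Sum = 0.5·[(-2.125) + (-1) + 0.125 + 2] = -0.5.

-0.5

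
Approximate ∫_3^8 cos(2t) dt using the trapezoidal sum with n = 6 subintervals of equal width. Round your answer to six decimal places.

Δt = (8 − 3)/6 = 5/6.
f(3) ≈ 0.960170, f(23/6) ≈ 0.186222, f(14/3) ≈ -0.995822, f(5.5) ≈ 0.004426, f(19/3) ≈ 0.994975, f(43/6) ≈ -0.194911, f(8) ≈ -0.957659.
T_6 = (Δt/2)·[f(t_0) + 2f(t_1) + ... + 2f(t_{5}) + f(t_6)].
Sum ≈ -0.003213.

-0.003213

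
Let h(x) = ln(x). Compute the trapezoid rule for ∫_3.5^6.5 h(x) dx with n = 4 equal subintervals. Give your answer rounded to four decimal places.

4.7759

Δx = (6.5 − 3.5)/4 = 0.75.
h(3.5) ≈ 1.2528, h(4.25) ≈ 1.4469, h(5) ≈ 1.6094, h(5.75) ≈ 1.7492, h(6.5) ≈ 1.8718.
T_4 = (Δx/2)·[h(x_0) + 2h(x_1) + 2h(x_2) + 2h(x_3) + h(x_4)].
Sum ≈ 4.7759.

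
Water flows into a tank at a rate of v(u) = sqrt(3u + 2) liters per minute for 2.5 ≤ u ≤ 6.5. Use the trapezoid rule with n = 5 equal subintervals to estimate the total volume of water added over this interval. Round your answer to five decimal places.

15.63808

Δu = (6.5 − 2.5)/5 = 0.8.
v(2.5) ≈ 3.08221, v(3.3) ≈ 3.44964, v(4.1) ≈ 3.78153, v(4.9) ≈ 4.08656, v(5.7) ≈ 4.37035, v(6.5) ≈ 4.63681.
T_5 = (Δu/2)·[v(u_0) + 2v(u_1) + ... + 2v(u_{4}) + v(u_5)].
Sum ≈ 15.63808.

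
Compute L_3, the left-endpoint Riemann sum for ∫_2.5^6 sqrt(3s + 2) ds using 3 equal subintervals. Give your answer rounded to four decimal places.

12.5414

Δs = (6 − 2.5)/3 = 7/6.
Left endpoints: 2.5, 11/3, 29/6.
f(2.5) ≈ 3.0822, f(11/3) ≈ 3.6056, f(29/6) ≈ 4.0620.
Sum = Δs · [f(2.5) + f(11/3) + f(29/6)].
Sum ≈ 12.5414.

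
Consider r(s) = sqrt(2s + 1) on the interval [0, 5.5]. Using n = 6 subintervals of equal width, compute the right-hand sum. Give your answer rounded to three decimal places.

Δs = (5.5 − 0)/6 = 11/12.
Right endpoints: 11/12, 11/6, 2.75, 11/3, 55/12, 5.5.
r(11/12) ≈ 1.683, r(11/6) ≈ 2.160, r(2.75) ≈ 2.550, r(11/3) ≈ 2.887, r(55/12) ≈ 3.189, r(5.5) ≈ 3.464.
Sum = Δs · [r(11/12) + r(11/6) + r(2.75) + ...].
Sum ≈ 14.605.

14.605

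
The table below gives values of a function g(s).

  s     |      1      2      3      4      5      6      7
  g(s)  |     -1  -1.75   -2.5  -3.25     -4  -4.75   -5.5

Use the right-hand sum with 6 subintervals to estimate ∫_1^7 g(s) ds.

-21.75

Δs = 1.
Sum = 1·[(-1.75) + (-2.5) + (-3.25) + (-4) + (-4.75) + (-5.5)] = -21.75.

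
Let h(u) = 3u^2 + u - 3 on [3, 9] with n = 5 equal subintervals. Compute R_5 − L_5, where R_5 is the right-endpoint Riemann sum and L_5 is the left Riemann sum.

R_5 = 857.52.
L_5 = 591.12.
R_5 − L_5 = 266.4.

266.4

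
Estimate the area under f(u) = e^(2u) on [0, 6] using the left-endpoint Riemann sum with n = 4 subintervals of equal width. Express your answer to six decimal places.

12791.397387

Δu = (6 − 0)/4 = 1.5.
Left endpoints: 0, 1.5, 3, 4.5.
f(0) ≈ 1.000000, f(1.5) ≈ 20.085537, f(3) ≈ 403.428793, f(4.5) ≈ 8103.083928.
Sum = Δu · [f(0) + f(1.5) + f(3) + f(4.5)].
Sum ≈ 12791.397387.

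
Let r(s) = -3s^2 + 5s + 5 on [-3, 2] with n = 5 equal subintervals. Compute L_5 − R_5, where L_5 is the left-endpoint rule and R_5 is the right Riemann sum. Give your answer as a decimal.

-40

L_5 = -45.
R_5 = -5.
L_5 − R_5 = -40.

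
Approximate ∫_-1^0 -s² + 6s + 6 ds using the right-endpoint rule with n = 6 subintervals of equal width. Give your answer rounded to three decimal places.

Δs = (0 − (-1))/6 = 1/6.
Right endpoints: -5/6, -2/3, -0.5, -1/3, -1/6, 0.
f(-5/6) = 11/36, f(-2/3) = 14/9, f(-0.5) = 2.75, f(-1/3) = 35/9, f(-1/6) = 179/36, f(0) = 6.
Sum = Δs · [f(-5/6) + f(-2/3) + f(-0.5) + ...].
Sum ≈ 3.245.

3.245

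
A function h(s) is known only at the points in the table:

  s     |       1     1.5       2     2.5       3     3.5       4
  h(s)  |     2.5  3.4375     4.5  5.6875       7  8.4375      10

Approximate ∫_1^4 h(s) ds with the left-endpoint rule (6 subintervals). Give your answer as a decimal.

Δs = 0.5.
Sum = 0.5·[2.5 + 3.4375 + 4.5 + 5.6875 + 7 + 8.4375] = 15.78125.

15.78125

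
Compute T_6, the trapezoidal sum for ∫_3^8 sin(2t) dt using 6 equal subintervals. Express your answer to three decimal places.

0.726

Δt = (8 − 3)/6 = 5/6.
f(3) ≈ -0.279, f(23/6) ≈ 0.983, f(14/3) ≈ 0.091, f(5.5) ≈ -1.000, f(19/3) ≈ 0.100, f(43/6) ≈ 0.981, f(8) ≈ -0.288.
T_6 = (Δt/2)·[f(t_0) + 2f(t_1) + ... + 2f(t_{5}) + f(t_6)].
Sum ≈ 0.726.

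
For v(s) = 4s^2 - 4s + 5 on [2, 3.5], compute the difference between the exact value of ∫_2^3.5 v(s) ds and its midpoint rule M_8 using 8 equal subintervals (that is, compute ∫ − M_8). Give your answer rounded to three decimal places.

Exact integral: ∫_2^3.5 v(s) ds = 37.5.
M_8 ≈ 37.48242.
Error ≈ 37.5 − 37.48242 ≈ 0.018.

0.018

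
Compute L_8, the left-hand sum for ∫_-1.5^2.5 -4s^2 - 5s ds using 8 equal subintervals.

-27

Δs = (2.5 − (-1.5))/8 = 0.5.
Left endpoints: -1.5, -1, -0.5, 0, 0.5, 1, 1.5, 2.
f(-1.5) = -1.5, f(-1) = 1, f(-0.5) = 1.5, f(0) = 0, f(0.5) = -3.5, f(1) = -9, f(1.5) = -16.5, f(2) = -26.
Sum = Δs · [f(-1.5) + f(-1) + f(-0.5) + ...].
Sum = -27.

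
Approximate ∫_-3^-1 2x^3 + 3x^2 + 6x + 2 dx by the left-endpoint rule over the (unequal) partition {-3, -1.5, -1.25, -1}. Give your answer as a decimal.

Subinterval widths: 1.5, 0.25, 0.25.
Left endpoints: -3, -1.5, -1.25.
f(-3) = -43, f(-1.5) = -7, f(-1.25) = -4.71875.
Sum = Σ Δx_i · f(x_i).
Sum = -67.4296875.

-67.4296875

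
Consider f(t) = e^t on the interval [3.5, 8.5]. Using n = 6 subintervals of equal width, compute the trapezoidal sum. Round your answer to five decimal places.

5160.93991

Δt = (8.5 − 3.5)/6 = 5/6.
f(3.5) ≈ 33.11545, f(13/3) ≈ 76.19786, f(31/6) ≈ 175.32943, f(6) ≈ 403.42879, f(41/6) ≈ 928.27993, f(23/3) ≈ 2135.94973, f(8.5) ≈ 4914.76884.
T_6 = (Δt/2)·[f(t_0) + 2f(t_1) + ... + 2f(t_{5}) + f(t_6)].
Sum ≈ 5160.93991.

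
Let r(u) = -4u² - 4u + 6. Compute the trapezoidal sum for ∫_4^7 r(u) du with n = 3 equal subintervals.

Δu = (7 − 4)/3 = 1.
r(4) = -74, r(5) = -114, r(6) = -162, r(7) = -218.
T_3 = (Δu/2)·[r(u_0) + 2r(u_1) + 2r(u_2) + r(u_3)].
Sum = -422.

-422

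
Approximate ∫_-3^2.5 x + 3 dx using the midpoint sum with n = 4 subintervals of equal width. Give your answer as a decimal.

Δx = (2.5 − (-3))/4 = 1.375.
Midpoints: -2.3125, -0.9375, 0.4375, 1.8125.
f(-2.3125) = 0.6875, f(-0.9375) = 2.0625, f(0.4375) = 3.4375, f(1.8125) = 4.8125.
Sum = Δx · [f(-2.3125) + f(-0.9375) + f(0.4375) + f(1.8125)].
Sum = 15.125.

15.125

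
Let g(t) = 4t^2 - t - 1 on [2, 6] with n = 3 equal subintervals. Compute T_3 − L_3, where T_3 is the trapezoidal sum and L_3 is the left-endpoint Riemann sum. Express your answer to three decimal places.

T_3 ≈ 262.07407.
L_3 ≈ 179.40741.
T_3 − L_3 ≈ 82.667.

82.667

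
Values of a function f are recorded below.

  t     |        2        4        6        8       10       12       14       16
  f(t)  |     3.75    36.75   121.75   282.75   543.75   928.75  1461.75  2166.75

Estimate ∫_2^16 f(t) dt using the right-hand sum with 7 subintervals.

Δt = 2.
Sum = 2·[36.75 + 121.75 + 282.75 + 543.75 + 928.75 + 1461.75 + 2166.75] = 11084.5.

11084.5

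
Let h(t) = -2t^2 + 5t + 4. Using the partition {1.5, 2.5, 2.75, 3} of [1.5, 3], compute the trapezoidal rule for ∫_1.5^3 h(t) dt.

6.78125

Subinterval widths: 1, 0.25, 0.25.
h(1.5) = 7, h(2.5) = 4, h(2.75) = 2.625, h(3) = 1.
On each subinterval the trapezoid contributes (Δt_i/2)·[h(t_{i-1}) + h(t_i)].
Sum = 6.78125.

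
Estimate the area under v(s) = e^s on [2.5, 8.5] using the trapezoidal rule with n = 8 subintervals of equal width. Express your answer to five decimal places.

Δs = (8.5 − 2.5)/8 = 0.75.
v(2.5) ≈ 12.18249, v(3.25) ≈ 25.79034, v(4) ≈ 54.59815, v(4.75) ≈ 115.58428, v(5.5) ≈ 244.69193, v(6.25) ≈ 518.01282, v(7) ≈ 1096.63316, v(7.75) ≈ 2321.57241, v(8.5) ≈ 4914.76884.
T_8 = (Δs/2)·[v(s_0) + 2v(s_1) + ... + 2v(s_{7}) + v(s_8)].
Sum ≈ 5130.26908.

5130.26908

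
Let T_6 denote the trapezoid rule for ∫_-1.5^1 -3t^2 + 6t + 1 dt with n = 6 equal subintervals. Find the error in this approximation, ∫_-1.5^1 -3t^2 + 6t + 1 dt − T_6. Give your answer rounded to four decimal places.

0.2170

Exact integral: ∫_-1.5^1 f(t) dt = -5.625.
T_6 ≈ -5.842014.
Error ≈ -5.625 − (-5.842014) ≈ 0.2170.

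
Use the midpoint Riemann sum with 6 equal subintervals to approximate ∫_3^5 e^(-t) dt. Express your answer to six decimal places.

0.042850

Δt = (5 − 3)/6 = 1/3.
Midpoints: 19/6, 3.5, 23/6, 25/6, 4.5, 29/6.
f(19/6) ≈ 0.042144, f(3.5) ≈ 0.030197, f(23/6) ≈ 0.021637, f(25/6) ≈ 0.015504, f(4.5) ≈ 0.011109, f(29/6) ≈ 0.007960.
Sum = Δt · [f(19/6) + f(3.5) + f(23/6) + ...].
Sum ≈ 0.042850.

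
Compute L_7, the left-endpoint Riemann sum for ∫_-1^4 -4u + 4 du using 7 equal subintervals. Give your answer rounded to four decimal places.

-2.8571

Δu = (4 − (-1))/7 = 5/7.
Left endpoints: -1, -2/7, 3/7, 8/7, 13/7, 18/7, 23/7.
f(-1) = 8, f(-2/7) = 36/7, f(3/7) = 16/7, f(8/7) = -4/7, f(13/7) = -24/7, f(18/7) = -44/7, f(23/7) = -64/7.
Sum = Δu · [f(-1) + f(-2/7) + f(3/7) + ...].
Sum ≈ -2.8571.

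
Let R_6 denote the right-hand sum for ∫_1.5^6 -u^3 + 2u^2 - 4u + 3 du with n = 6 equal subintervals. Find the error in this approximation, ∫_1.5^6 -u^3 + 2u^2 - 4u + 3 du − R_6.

65.07421875

Exact integral: ∫_1.5^6 f(u) du = -234.984375.
R_6 = -300.05859375.
Error = -234.984375 − (-300.05859375) = 65.07421875.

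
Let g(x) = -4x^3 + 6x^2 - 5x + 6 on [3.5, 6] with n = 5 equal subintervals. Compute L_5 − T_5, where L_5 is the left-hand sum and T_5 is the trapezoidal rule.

140.625

L_5 = -708.75.
T_5 = -849.375.
L_5 − T_5 = 140.625.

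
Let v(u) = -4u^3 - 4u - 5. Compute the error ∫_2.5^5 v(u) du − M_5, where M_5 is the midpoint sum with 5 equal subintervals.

Exact integral: ∫_2.5^5 v(u) du = -635.9375.
M_5 = -633.59375.
Error = -635.9375 − (-633.59375) = -2.34375.

-2.34375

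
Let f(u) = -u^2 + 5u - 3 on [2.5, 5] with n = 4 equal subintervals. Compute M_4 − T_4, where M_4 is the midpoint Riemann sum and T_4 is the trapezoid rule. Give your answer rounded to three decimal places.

M_4 ≈ 2.99805.
T_4 = 2.75390625.
M_4 − T_4 ≈ 0.244.

0.244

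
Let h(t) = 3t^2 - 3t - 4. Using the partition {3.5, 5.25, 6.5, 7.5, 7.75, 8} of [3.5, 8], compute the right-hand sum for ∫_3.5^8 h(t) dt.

460.6875

Subinterval widths: 1.75, 1.25, 1, 0.25, 0.25.
Right endpoints: 5.25, 6.5, 7.5, 7.75, 8.
h(5.25) = 62.9375, h(6.5) = 103.25, h(7.5) = 142.25, h(7.75) = 152.9375, h(8) = 164.
Sum = Σ Δt_i · h(t_i).
Sum = 460.6875.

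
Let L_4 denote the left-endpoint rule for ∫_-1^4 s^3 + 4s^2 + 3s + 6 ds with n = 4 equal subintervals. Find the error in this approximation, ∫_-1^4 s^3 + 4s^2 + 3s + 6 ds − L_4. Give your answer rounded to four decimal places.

76.4323

Exact integral: ∫_-1^4 f(s) ds ≈ 202.916667.
L_4 = 126.484375.
Error ≈ 202.916667 − 126.484375 ≈ 76.4323.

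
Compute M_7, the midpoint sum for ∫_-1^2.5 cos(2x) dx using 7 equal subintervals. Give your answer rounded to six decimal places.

Δx = (2.5 − (-1))/7 = 0.5.
Midpoints: -0.75, -0.25, 0.25, 0.75, 1.25, 1.75, 2.25.
f(-0.75) ≈ 0.070737, f(-0.25) ≈ 0.877583, f(0.25) ≈ 0.877583, f(0.75) ≈ 0.070737, f(1.25) ≈ -0.801144, f(1.75) ≈ -0.936457, f(2.25) ≈ -0.210796.
Sum = Δx · [f(-0.75) + f(-0.25) + f(0.25) + ...].
Sum ≈ -0.025878.

-0.025878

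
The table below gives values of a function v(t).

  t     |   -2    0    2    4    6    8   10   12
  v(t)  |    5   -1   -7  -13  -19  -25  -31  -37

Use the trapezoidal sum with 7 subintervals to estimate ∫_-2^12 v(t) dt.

-224

Δt = 2.
T_7 = (2/2)·[5 + 2·(-1) + 2·(-7) + 2·(-13) + 2·(-19) + 2·(-25) + 2·(-31) + (-37)] = -224.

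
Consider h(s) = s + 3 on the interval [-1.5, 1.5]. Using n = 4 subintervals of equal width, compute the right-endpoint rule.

10.125

Δs = (1.5 − (-1.5))/4 = 0.75.
Right endpoints: -0.75, 0, 0.75, 1.5.
h(-0.75) = 2.25, h(0) = 3, h(0.75) = 3.75, h(1.5) = 4.5.
Sum = Δs · [h(-0.75) + h(0) + h(0.75) + h(1.5)].
Sum = 10.125.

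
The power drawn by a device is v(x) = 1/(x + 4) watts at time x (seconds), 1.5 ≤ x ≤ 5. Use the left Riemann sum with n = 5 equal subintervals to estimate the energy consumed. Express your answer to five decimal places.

0.51807

Δx = (5 − 1.5)/5 = 0.7.
Left endpoints: 1.5, 2.2, 2.9, 3.6, 4.3.
v(1.5) = 2/11, v(2.2) = 5/31, v(2.9) = 10/69, v(3.6) = 5/38, v(4.3) = 10/83.
Sum = Δx · [v(1.5) + v(2.2) + v(2.9) + v(3.6) + v(4.3)].
Sum ≈ 0.51807.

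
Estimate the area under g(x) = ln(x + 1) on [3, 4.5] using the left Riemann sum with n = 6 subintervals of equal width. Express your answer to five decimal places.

2.29078

Δx = (4.5 − 3)/6 = 0.25.
Left endpoints: 3, 3.25, 3.5, 3.75, 4, 4.25.
g(3) ≈ 1.38629, g(3.25) ≈ 1.44692, g(3.5) ≈ 1.50408, g(3.75) ≈ 1.55814, g(4) ≈ 1.60944, g(4.25) ≈ 1.65823.
Sum = Δx · [g(3) + g(3.25) + g(3.5) + ...].
Sum ≈ 2.29078.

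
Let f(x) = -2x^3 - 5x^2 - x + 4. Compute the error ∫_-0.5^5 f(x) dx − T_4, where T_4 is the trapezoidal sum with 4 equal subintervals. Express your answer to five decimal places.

Exact integral: ∫_-0.5^5 f(x) dx ≈ -511.3854167.
T_4 ≈ -543.4472656.
Error ≈ -511.3854167 − (-543.4472656) ≈ 32.06185.

32.06185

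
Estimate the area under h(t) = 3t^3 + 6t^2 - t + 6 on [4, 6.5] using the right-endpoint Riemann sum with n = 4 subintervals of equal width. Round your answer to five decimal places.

1824.48730

Δt = (6.5 − 4)/4 = 0.625.
Right endpoints: 4.625, 5.25, 5.875, 6.5.
h(4.625) = 218375/512, h(5.25) = 600.234375, h(5.875) = 417565/512, h(6.5) = 1076.875.
Sum = Δt · [h(4.625) + h(5.25) + h(5.875) + h(6.5)].
Sum ≈ 1824.48730.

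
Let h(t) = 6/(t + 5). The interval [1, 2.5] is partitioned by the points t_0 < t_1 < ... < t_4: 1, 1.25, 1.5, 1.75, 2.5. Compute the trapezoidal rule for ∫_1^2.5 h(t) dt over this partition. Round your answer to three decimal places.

Subinterval widths: 0.25, 0.25, 0.25, 0.75.
h(1) = 1, h(1.25) = 0.96, h(1.5) = 12/13, h(1.75) = 8/9, h(2.5) = 0.8.
On each subinterval the trapezoid contributes (Δt_i/2)·[h(t_{i-1}) + h(t_i)].
Sum ≈ 1.340.

1.340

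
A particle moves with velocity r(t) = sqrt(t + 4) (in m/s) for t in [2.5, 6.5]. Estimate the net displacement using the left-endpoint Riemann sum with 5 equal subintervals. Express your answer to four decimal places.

Δt = (6.5 − 2.5)/5 = 0.8.
Left endpoints: 2.5, 3.3, 4.1, 4.9, 5.7.
r(2.5) ≈ 2.5495, r(3.3) ≈ 2.7019, r(4.1) ≈ 2.8460, r(4.9) ≈ 2.9833, r(5.7) ≈ 3.1145.
Sum = Δt · [r(2.5) + r(3.3) + r(4.1) + r(4.9) + r(5.7)].
Sum ≈ 11.3561.

11.3561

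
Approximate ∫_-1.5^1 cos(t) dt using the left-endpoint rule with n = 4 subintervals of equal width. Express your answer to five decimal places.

Δt = (1 − (-1.5))/4 = 0.625.
Left endpoints: -1.5, -0.875, -0.25, 0.375.
f(-1.5) ≈ 0.07074, f(-0.875) ≈ 0.64100, f(-0.25) ≈ 0.96891, f(0.375) ≈ 0.93051.
Sum = Δt · [f(-1.5) + f(-0.875) + f(-0.25) + f(0.375)].
Sum ≈ 1.63197.

1.63197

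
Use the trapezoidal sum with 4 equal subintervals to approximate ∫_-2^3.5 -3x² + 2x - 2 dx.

Δx = (3.5 − (-2))/4 = 1.375.
f(-2) = -18, f(-0.625) = -4.421875, f(0.75) = -2.1875, f(2.125) = -11.296875, f(3.5) = -31.75.
T_4 = (Δx/2)·[f(x_0) + 2f(x_1) + 2f(x_2) + 2f(x_3) + f(x_4)].
Sum = -58.82421875.

-58.82421875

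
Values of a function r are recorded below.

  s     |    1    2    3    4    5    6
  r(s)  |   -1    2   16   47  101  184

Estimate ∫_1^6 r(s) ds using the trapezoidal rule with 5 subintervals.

Δs = 1.
T_5 = (1/2)·[(-1) + 2·2 + 2·16 + 2·47 + 2·101 + 184] = 257.5.

257.5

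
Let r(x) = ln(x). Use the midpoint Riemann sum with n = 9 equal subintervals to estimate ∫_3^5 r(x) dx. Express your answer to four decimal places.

Δx = (5 − 3)/9 = 2/9.
Midpoints: 28/9, 10/3, 32/9, 34/9, 4, 38/9, 40/9, 14/3, 44/9.
r(28/9) ≈ 1.1350, r(10/3) ≈ 1.2040, r(32/9) ≈ 1.2685, r(34/9) ≈ 1.3291, r(4) ≈ 1.3863, r(38/9) ≈ 1.4404, r(40/9) ≈ 1.4917, r(14/3) ≈ 1.5404, r(44/9) ≈ 1.5870.
Sum = Δx · [r(28/9) + r(10/3) + r(32/9) + ...].
Sum ≈ 2.7516.

2.7516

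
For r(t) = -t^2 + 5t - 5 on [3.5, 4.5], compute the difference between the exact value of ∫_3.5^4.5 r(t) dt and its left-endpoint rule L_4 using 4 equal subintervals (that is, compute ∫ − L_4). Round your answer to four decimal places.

Exact integral: ∫_3.5^4.5 r(t) dt ≈ -1.083333.
L_4 = -0.71875.
Error ≈ -1.083333 − (-0.71875) ≈ -0.3646.

-0.3646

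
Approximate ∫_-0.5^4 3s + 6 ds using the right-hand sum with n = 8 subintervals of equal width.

Δs = (4 − (-0.5))/8 = 0.5625.
Right endpoints: 0.0625, 0.625, 1.1875, 1.75, 2.3125, 2.875, 3.4375, 4.
f(0.0625) = 6.1875, f(0.625) = 7.875, f(1.1875) = 9.5625, f(1.75) = 11.25, f(2.3125) = 12.9375, f(2.875) = 14.625, f(3.4375) = 16.3125, f(4) = 18.
Sum = Δs · [f(0.0625) + f(0.625) + f(1.1875) + ...].
Sum = 54.421875.

54.421875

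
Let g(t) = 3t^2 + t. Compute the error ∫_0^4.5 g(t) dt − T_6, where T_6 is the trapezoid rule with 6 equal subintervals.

Exact integral: ∫_0^4.5 g(t) dt = 101.25.
T_6 = 102.515625.
Error = 101.25 − 102.515625 = -1.265625.

-1.265625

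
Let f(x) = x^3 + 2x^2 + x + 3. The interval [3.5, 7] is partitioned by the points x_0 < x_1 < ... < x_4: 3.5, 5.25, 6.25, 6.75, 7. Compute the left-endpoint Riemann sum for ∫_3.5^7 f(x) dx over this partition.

605.22265625

Subinterval widths: 1.75, 1, 0.5, 0.25.
Left endpoints: 3.5, 5.25, 6.25, 6.75.
f(3.5) = 73.875, f(5.25) = 208.078125, f(6.25) = 331.515625, f(6.75) = 408.421875.
Sum = Σ Δx_i · f(x_i).
Sum = 605.22265625.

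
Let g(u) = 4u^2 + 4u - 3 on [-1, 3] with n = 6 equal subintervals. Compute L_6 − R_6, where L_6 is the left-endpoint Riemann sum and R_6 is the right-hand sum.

L_6 ≈ 26.5185185.
R_6 ≈ 58.5185185.
L_6 − R_6 = -32.

-32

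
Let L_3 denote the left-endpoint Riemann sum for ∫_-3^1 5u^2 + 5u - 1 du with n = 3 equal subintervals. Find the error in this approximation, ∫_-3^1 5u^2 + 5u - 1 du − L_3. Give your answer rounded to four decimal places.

-19.2593

Exact integral: ∫_-3^1 f(u) du ≈ 22.666667.
L_3 ≈ 41.925926.
Error ≈ 22.666667 − 41.925926 ≈ -19.2593.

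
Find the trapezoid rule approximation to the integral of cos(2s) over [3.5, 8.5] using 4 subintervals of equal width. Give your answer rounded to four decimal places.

-0.3361

Δs = (8.5 − 3.5)/4 = 1.25.
f(3.5) ≈ 0.7539, f(4.75) ≈ -0.9972, f(6) ≈ 0.8439, f(7.25) ≈ -0.3549, f(8.5) ≈ -0.2752.
T_4 = (Δs/2)·[f(s_0) + 2f(s_1) + 2f(s_2) + 2f(s_3) + f(s_4)].
Sum ≈ -0.3361.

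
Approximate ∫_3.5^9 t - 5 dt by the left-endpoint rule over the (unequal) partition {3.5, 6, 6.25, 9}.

-0.0625

Subinterval widths: 2.5, 0.25, 2.75.
Left endpoints: 3.5, 6, 6.25.
f(3.5) = -1.5, f(6) = 1, f(6.25) = 1.25.
Sum = Σ Δt_i · f(t_i).
Sum = -0.0625.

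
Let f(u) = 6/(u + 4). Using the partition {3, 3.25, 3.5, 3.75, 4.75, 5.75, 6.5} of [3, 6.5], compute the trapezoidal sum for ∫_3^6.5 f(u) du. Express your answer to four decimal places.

2.4364

Subinterval widths: 0.25, 0.25, 0.25, 1, 1, 0.75.
f(3) = 6/7, f(3.25) = 24/29, f(3.5) = 0.8, f(3.75) = 24/31, f(4.75) = 24/35, f(5.75) = 8/13, f(6.5) = 4/7.
On each subinterval the trapezoid contributes (Δu_i/2)·[f(u_{i-1}) + f(u_i)].
Sum ≈ 2.4364.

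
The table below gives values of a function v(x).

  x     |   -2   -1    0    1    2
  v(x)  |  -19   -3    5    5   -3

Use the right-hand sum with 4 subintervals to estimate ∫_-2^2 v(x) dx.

Δx = 1.
Sum = 1·[(-3) + 5 + 5 + (-3)] = 4.

4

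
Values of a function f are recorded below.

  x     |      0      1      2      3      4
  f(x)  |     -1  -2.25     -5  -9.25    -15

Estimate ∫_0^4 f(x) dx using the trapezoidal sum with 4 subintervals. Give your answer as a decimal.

Δx = 1.
T_4 = (1/2)·[(-1) + 2·(-2.25) + 2·(-5) + 2·(-9.25) + (-15)] = -24.5.

-24.5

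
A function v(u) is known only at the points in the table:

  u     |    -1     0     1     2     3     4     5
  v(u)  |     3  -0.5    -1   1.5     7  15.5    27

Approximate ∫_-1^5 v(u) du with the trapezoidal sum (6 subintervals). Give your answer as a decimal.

37.5

Δu = 1.
T_6 = (1/2)·[3 + 2·(-0.5) + 2·(-1) + 2·1.5 + 2·7 + 2·15.5 + 27] = 37.5.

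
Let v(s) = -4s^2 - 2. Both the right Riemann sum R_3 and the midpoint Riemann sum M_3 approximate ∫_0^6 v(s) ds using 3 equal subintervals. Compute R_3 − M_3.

-168

R_3 = -460.
M_3 = -292.
R_3 − M_3 = -168.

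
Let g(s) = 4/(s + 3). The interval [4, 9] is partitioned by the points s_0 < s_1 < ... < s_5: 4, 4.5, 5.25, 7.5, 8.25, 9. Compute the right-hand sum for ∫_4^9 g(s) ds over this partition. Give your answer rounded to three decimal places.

2.004

Subinterval widths: 0.5, 0.75, 2.25, 0.75, 0.75.
Right endpoints: 4.5, 5.25, 7.5, 8.25, 9.
g(4.5) = 8/15, g(5.25) = 16/33, g(7.5) = 8/21, g(8.25) = 16/45, g(9) = 1/3.
Sum = Σ Δs_i · g(s_i).
Sum ≈ 2.004.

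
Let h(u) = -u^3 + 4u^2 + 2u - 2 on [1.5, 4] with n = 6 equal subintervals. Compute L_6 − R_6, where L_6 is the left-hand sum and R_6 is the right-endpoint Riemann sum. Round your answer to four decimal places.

L_6 ≈ 26.671730.
R_6 ≈ 26.411314.
L_6 − R_6 ≈ 0.2604.

0.2604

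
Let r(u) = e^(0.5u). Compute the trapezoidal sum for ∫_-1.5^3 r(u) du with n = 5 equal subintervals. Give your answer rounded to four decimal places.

Δu = (3 − (-1.5))/5 = 0.9.
r(-1.5) ≈ 0.4724, r(-0.6) ≈ 0.7408, r(0.3) ≈ 1.1618, r(1.2) ≈ 1.8221, r(2.1) ≈ 2.8577, r(3) ≈ 4.4817.
T_5 = (Δu/2)·[r(u_0) + 2r(u_1) + ... + 2r(u_{4}) + r(u_5)].
Sum ≈ 8.1535.

8.1535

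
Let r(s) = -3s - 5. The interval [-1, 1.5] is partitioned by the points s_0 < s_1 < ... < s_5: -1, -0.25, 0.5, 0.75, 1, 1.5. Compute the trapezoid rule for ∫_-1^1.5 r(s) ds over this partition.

-14.375

Subinterval widths: 0.75, 0.75, 0.25, 0.25, 0.5.
r(-1) = -2, r(-0.25) = -4.25, r(0.5) = -6.5, r(0.75) = -7.25, r(1) = -8, r(1.5) = -9.5.
On each subinterval the trapezoid contributes (Δs_i/2)·[r(s_{i-1}) + r(s_i)].
Sum = -14.375.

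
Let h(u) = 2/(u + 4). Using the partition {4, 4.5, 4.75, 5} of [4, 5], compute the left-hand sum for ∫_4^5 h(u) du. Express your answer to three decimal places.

Subinterval widths: 0.5, 0.25, 0.25.
Left endpoints: 4, 4.5, 4.75.
h(4) = 0.25, h(4.5) = 4/17, h(4.75) = 8/35.
Sum = Σ Δu_i · h(u_i).
Sum ≈ 0.241.

0.241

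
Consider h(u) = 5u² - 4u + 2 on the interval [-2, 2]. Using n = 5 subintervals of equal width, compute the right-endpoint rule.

30.4

Δu = (2 − (-2))/5 = 0.8.
Right endpoints: -1.2, -0.4, 0.4, 1.2, 2.
h(-1.2) = 14, h(-0.4) = 4.4, h(0.4) = 1.2, h(1.2) = 4.4, h(2) = 14.
Sum = Δu · [h(-1.2) + h(-0.4) + h(0.4) + h(1.2) + h(2)].
Sum = 30.4.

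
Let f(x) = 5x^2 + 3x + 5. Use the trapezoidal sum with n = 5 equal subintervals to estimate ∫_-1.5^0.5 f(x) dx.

Δx = (0.5 − (-1.5))/5 = 0.4.
f(-1.5) = 11.75, f(-1.1) = 7.75, f(-0.7) = 5.35, f(-0.3) = 4.55, f(0.1) = 5.35, f(0.5) = 7.75.
T_5 = (Δx/2)·[f(x_0) + 2f(x_1) + ... + 2f(x_{4}) + f(x_5)].
Sum = 13.1.

13.1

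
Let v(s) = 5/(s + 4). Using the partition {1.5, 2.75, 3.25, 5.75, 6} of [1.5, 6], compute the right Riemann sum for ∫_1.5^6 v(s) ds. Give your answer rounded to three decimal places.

2.678

Subinterval widths: 1.25, 0.5, 2.5, 0.25.
Right endpoints: 2.75, 3.25, 5.75, 6.
v(2.75) = 20/27, v(3.25) = 20/29, v(5.75) = 20/39, v(6) = 0.5.
Sum = Σ Δs_i · v(s_i).
Sum ≈ 2.678.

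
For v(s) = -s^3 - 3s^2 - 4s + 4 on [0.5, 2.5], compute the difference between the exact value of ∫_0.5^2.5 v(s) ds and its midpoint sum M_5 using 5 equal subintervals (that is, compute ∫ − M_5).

Exact integral: ∫_0.5^2.5 v(s) ds = -29.25.
M_5 = -29.05.
Error = -29.25 − (-29.05) = -0.2.

-0.2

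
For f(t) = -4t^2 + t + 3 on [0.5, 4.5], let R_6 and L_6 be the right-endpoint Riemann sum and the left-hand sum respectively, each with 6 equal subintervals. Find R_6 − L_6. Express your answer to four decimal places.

-50.6667

R_6 ≈ -125.851852.
L_6 ≈ -75.185185.
R_6 − L_6 ≈ -50.6667.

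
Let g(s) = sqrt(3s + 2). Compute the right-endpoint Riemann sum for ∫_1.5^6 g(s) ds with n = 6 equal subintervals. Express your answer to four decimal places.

16.9027

Δs = (6 − 1.5)/6 = 0.75.
Right endpoints: 2.25, 3, 3.75, 4.5, 5.25, 6.
g(2.25) ≈ 2.9580, g(3) ≈ 3.3166, g(3.75) ≈ 3.6401, g(4.5) ≈ 3.9370, g(5.25) ≈ 4.2131, g(6) ≈ 4.4721.
Sum = Δs · [g(2.25) + g(3) + g(3.75) + ...].
Sum ≈ 16.9027.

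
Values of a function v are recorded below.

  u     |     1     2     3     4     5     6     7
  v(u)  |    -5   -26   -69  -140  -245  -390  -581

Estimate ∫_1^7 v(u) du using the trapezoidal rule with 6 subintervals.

Δu = 1.
T_6 = (1/2)·[(-5) + 2·(-26) + 2·(-69) + 2·(-140) + 2·(-245) + 2·(-390) + (-581)] = -1163.

-1163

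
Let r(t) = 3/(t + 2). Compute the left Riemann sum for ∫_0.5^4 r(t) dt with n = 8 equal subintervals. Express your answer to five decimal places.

Δt = (4 − 0.5)/8 = 0.4375.
Left endpoints: 0.5, 0.9375, 1.375, 1.8125, 2.25, 2.6875, 3.125, 3.5625.
r(0.5) = 1.2, r(0.9375) = 48/47, r(1.375) = 8/9, r(1.8125) = 48/61, r(2.25) = 12/17, r(2.6875) = 0.64, r(3.125) = 24/41, r(3.5625) = 48/89.
Sum = Δt · [r(0.5) + r(0.9375) + r(1.375) + ...].
Sum ≈ 2.78584.

2.78584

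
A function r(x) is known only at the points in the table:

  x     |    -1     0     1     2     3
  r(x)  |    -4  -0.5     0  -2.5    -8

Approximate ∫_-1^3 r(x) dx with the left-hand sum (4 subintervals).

Δx = 1.
Sum = 1·[(-4) + (-0.5) + 0 + (-2.5)] = -7.

-7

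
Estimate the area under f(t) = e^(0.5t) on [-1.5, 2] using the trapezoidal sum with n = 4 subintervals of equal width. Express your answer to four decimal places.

Δt = (2 − (-1.5))/4 = 0.875.
f(-1.5) ≈ 0.4724, f(-0.625) ≈ 0.7316, f(0.25) ≈ 1.1331, f(1.125) ≈ 1.7551, f(2) ≈ 2.7183.
T_4 = (Δt/2)·[f(t_0) + 2f(t_1) + 2f(t_2) + 2f(t_3) + f(t_4)].
Sum ≈ 4.5633.

4.5633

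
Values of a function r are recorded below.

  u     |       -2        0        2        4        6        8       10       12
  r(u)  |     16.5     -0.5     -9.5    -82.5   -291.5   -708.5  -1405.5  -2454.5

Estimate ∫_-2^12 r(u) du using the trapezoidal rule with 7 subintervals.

-7434

Δu = 2.
T_7 = (2/2)·[16.5 + 2·(-0.5) + 2·(-9.5) + 2·(-82.5) + 2·(-291.5) + 2·(-708.5) + 2·(-1405.5) + (-2454.5)] = -7434.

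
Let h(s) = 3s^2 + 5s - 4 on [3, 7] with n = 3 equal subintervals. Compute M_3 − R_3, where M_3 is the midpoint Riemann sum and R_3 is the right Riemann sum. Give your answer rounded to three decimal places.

M_3 ≈ 398.22222.
R_3 ≈ 496.88889.
M_3 − R_3 ≈ -98.667.

-98.667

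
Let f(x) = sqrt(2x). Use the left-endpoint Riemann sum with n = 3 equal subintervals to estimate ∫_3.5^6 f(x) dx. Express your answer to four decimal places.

7.3369

Δx = (6 − 3.5)/3 = 5/6.
Left endpoints: 3.5, 13/3, 31/6.
f(3.5) ≈ 2.6458, f(13/3) ≈ 2.9439, f(31/6) ≈ 3.2146.
Sum = Δx · [f(3.5) + f(13/3) + f(31/6)].
Sum ≈ 7.3369.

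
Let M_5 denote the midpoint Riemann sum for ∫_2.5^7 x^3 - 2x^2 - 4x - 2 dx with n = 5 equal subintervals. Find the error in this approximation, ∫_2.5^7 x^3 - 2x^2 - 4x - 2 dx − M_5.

3.7209375

Exact integral: ∫_2.5^7 f(x) dx = 277.734375.
M_5 = 274.0134375.
Error = 277.734375 − 274.0134375 = 3.7209375.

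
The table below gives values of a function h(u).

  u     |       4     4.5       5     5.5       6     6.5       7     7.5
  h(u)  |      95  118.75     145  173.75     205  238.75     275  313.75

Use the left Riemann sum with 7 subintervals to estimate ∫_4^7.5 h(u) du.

625.625

Δu = 0.5.
Sum = 0.5·[95 + 118.75 + 145 + 173.75 + 205 + 238.75 + 275] = 625.625.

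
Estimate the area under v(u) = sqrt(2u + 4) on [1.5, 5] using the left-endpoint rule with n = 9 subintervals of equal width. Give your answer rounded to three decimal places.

Δu = (5 − 1.5)/9 = 7/18.
Left endpoints: 1.5, 17/9, 41/18, 8/3, 55/18, 31/9, 23/6, 38/9, 83/18.
v(1.5) ≈ 2.646, v(17/9) ≈ 2.789, v(41/18) ≈ 2.925, v(8/3) ≈ 3.055, v(55/18) ≈ 3.180, v(31/9) ≈ 3.300, v(23/6) ≈ 3.416, v(38/9) ≈ 3.528, v(83/18) ≈ 3.636.
Sum = Δu · [v(1.5) + v(17/9) + v(41/18) + ...].
Sum ≈ 11.073.

11.073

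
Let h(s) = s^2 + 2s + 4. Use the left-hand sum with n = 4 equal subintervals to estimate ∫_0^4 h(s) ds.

42

Δs = (4 − 0)/4 = 1.
Left endpoints: 0, 1, 2, 3.
h(0) = 4, h(1) = 7, h(2) = 12, h(3) = 19.
Sum = Δs · [h(0) + h(1) + h(2) + h(3)].
Sum = 42.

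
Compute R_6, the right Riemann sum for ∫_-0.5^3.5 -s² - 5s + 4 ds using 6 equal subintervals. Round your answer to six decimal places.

Δs = (3.5 − (-0.5))/6 = 2/3.
Right endpoints: 1/6, 5/6, 1.5, 13/6, 17/6, 3.5.
f(1/6) = 113/36, f(5/6) = -31/36, f(1.5) = -5.75, f(13/6) = -415/36, f(17/6) = -655/36, f(3.5) = -25.75.
Sum = Δs · [f(1/6) + f(5/6) + f(1.5) + ...].
Sum ≈ -39.296296.

-39.296296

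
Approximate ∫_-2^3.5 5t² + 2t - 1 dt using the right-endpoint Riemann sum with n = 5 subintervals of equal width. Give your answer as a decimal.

Δt = (3.5 − (-2))/5 = 1.1.
Right endpoints: -0.9, 0.2, 1.3, 2.4, 3.5.
f(-0.9) = 1.25, f(0.2) = -0.4, f(1.3) = 10.05, f(2.4) = 32.6, f(3.5) = 67.25.
Sum = Δt · [f(-0.9) + f(0.2) + f(1.3) + f(2.4) + f(3.5)].
Sum = 121.825.

121.825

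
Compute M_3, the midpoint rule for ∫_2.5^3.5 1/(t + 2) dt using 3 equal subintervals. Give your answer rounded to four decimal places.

0.2006

Δt = (3.5 − 2.5)/3 = 1/3.
Midpoints: 8/3, 3, 10/3.
f(8/3) = 3/14, f(3) = 0.2, f(10/3) = 0.1875.
Sum = Δt · [f(8/3) + f(3) + f(10/3)].
Sum ≈ 0.2006.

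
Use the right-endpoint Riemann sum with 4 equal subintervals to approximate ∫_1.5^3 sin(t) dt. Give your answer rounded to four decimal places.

Δt = (3 − 1.5)/4 = 0.375.
Right endpoints: 1.875, 2.25, 2.625, 3.
f(1.875) ≈ 0.9541, f(2.25) ≈ 0.7781, f(2.625) ≈ 0.4939, f(3) ≈ 0.1411.
Sum = Δt · [f(1.875) + f(2.25) + f(2.625) + f(3)].
Sum ≈ 0.8877.

0.8877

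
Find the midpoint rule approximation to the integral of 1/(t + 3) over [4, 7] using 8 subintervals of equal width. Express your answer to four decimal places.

0.3566

Δt = (7 − 4)/8 = 0.375.
Midpoints: 4.1875, 4.5625, 4.9375, 5.3125, 5.6875, 6.0625, 6.4375, 6.8125.
f(4.1875) = 16/115, f(4.5625) = 16/121, f(4.9375) = 16/127, f(5.3125) = 16/133, f(5.6875) = 16/139, f(6.0625) = 16/145, f(6.4375) = 16/151, f(6.8125) = 16/157.
Sum = Δt · [f(4.1875) + f(4.5625) + f(4.9375) + ...].
Sum ≈ 0.3566.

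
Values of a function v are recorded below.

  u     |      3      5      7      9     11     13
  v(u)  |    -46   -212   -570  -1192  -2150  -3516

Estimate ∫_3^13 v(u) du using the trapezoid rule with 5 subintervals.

-11810

Δu = 2.
T_5 = (2/2)·[(-46) + 2·(-212) + 2·(-570) + 2·(-1192) + 2·(-2150) + (-3516)] = -11810.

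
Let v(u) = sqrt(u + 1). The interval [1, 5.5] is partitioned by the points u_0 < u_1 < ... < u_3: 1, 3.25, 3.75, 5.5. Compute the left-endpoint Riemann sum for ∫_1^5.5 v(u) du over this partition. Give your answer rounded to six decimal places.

8.026793

Subinterval widths: 2.25, 0.5, 1.75.
Left endpoints: 1, 3.25, 3.75.
v(1) ≈ 1.414214, v(3.25) ≈ 2.061553, v(3.75) ≈ 2.179449.
Sum = Σ Δu_i · v(u_i).
Sum ≈ 8.026793.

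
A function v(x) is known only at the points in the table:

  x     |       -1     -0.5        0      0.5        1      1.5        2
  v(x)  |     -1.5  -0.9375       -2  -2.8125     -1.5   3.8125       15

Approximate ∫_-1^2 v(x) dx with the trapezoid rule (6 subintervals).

Δx = 0.5.
T_6 = (0.5/2)·[(-1.5) + 2·(-0.9375) + 2·(-2) + 2·(-2.8125) + 2·(-1.5) + 2·3.8125 + 15] = 1.65625.

1.65625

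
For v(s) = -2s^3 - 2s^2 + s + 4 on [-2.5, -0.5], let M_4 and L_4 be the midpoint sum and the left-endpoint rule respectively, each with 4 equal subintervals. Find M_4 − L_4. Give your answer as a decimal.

M_4 = 13.875.
L_4 = 19.
M_4 − L_4 = -5.125.

-5.125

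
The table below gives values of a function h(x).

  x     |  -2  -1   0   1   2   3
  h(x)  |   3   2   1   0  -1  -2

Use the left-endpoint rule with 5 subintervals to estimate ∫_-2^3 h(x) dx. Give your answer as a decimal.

5

Δx = 1.
Sum = 1·[3 + 2 + 1 + 0 + (-1)] = 5.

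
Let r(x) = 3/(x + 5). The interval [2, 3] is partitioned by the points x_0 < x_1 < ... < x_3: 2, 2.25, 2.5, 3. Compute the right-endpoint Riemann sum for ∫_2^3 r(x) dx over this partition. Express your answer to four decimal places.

Subinterval widths: 0.25, 0.25, 0.5.
Right endpoints: 2.25, 2.5, 3.
r(2.25) = 12/29, r(2.5) = 0.4, r(3) = 0.375.
Sum = Σ Δx_i · r(x_i).
Sum ≈ 0.3909.

0.3909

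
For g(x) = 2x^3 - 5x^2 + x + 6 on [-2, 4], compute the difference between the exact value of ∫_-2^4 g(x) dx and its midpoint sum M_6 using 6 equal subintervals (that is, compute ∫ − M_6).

0.5

Exact integral: ∫_-2^4 g(x) dx = 42.
M_6 = 41.5.
Error = 42 − 41.5 = 0.5.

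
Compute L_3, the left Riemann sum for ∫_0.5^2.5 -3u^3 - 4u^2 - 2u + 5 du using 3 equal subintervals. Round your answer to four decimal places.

-23.6759

Δu = (2.5 − 0.5)/3 = 2/3.
Left endpoints: 0.5, 7/6, 11/6.
f(0.5) = 2.625, f(7/6) = -181/24, f(11/6) = -2203/72.
Sum = Δu · [f(0.5) + f(7/6) + f(11/6)].
Sum ≈ -23.6759.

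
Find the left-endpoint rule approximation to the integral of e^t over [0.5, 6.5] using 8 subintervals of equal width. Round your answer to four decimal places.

445.4966

Δt = (6.5 − 0.5)/8 = 0.75.
Left endpoints: 0.5, 1.25, 2, 2.75, 3.5, 4.25, 5, 5.75.
f(0.5) ≈ 1.6487, f(1.25) ≈ 3.4903, f(2) ≈ 7.3891, f(2.75) ≈ 15.6426, f(3.5) ≈ 33.1155, f(4.25) ≈ 70.1054, f(5) ≈ 148.4132, f(5.75) ≈ 314.1907.
Sum = Δt · [f(0.5) + f(1.25) + f(2) + ...].
Sum ≈ 445.4966.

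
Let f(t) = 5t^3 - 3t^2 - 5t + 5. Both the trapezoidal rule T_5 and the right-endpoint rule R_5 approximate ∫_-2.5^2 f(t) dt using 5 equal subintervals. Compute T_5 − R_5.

T_5 = -28.42875.
R_5 = 17.64.
T_5 − R_5 = -46.06875.

-46.06875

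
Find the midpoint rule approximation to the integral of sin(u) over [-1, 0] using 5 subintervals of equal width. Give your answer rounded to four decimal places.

-0.4605

Δu = (0 − (-1))/5 = 0.2.
Midpoints: -0.9, -0.7, -0.5, -0.3, -0.1.
f(-0.9) ≈ -0.7833, f(-0.7) ≈ -0.6442, f(-0.5) ≈ -0.4794, f(-0.3) ≈ -0.2955, f(-0.1) ≈ -0.0998.
Sum = Δu · [f(-0.9) + f(-0.7) + f(-0.5) + f(-0.3) + f(-0.1)].
Sum ≈ -0.4605.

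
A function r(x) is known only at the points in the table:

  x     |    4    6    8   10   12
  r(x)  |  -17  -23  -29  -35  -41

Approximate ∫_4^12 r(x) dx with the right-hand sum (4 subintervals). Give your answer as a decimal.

Δx = 2.
Sum = 2·[(-23) + (-29) + (-35) + (-41)] = -256.

-256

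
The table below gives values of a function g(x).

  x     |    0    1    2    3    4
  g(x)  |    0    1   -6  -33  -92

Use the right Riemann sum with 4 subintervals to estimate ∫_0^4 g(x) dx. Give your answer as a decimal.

-130

Δx = 1.
Sum = 1·[1 + (-6) + (-33) + (-92)] = -130.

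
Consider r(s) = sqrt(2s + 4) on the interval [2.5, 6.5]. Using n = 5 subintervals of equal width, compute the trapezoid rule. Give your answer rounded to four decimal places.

Δs = (6.5 − 2.5)/5 = 0.8.
r(2.5) ≈ 3.0000, r(3.3) ≈ 3.2558, r(4.1) ≈ 3.4928, r(4.9) ≈ 3.7148, r(5.7) ≈ 3.9243, r(6.5) ≈ 4.1231.
T_5 = (Δs/2)·[r(s_0) + 2r(s_1) + ... + 2r(s_{4}) + r(s_5)].
Sum ≈ 14.3594.

14.3594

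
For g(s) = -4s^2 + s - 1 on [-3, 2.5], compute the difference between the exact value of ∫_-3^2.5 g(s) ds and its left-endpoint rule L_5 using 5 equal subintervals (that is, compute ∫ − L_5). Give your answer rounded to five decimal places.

13.51167

Exact integral: ∫_-3^2.5 g(s) ds ≈ -63.7083333.
L_5 = -77.22.
Error ≈ -63.7083333 − (-77.22) ≈ 13.51167.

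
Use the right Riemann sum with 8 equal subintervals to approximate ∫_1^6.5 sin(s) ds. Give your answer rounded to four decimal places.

Δs = (6.5 − 1)/8 = 0.6875.
Right endpoints: 1.6875, 2.375, 3.0625, 3.75, 4.4375, 5.125, 5.8125, 6.5.
f(1.6875) ≈ 0.9932, f(2.375) ≈ 0.6937, f(3.0625) ≈ 0.0790, f(3.75) ≈ -0.5716, f(4.4375) ≈ -0.9625, f(5.125) ≈ -0.9161, f(5.8125) ≈ -0.4535, f(6.5) ≈ 0.2151.
Sum = Δs · [f(1.6875) + f(2.375) + f(3.0625) + ...].
Sum ≈ -0.6343.

-0.6343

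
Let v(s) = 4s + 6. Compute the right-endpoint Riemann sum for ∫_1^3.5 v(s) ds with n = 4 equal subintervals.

40.625

Δs = (3.5 − 1)/4 = 0.625.
Right endpoints: 1.625, 2.25, 2.875, 3.5.
v(1.625) = 12.5, v(2.25) = 15, v(2.875) = 17.5, v(3.5) = 20.
Sum = Δs · [v(1.625) + v(2.25) + v(2.875) + v(3.5)].
Sum = 40.625.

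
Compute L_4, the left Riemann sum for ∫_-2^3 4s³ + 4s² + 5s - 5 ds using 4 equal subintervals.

Δs = (3 − (-2))/4 = 1.25.
Left endpoints: -2, -0.75, 0.5, 1.75.
f(-2) = -31, f(-0.75) = -8.1875, f(0.5) = -1, f(1.75) = 37.4375.
Sum = Δs · [f(-2) + f(-0.75) + f(0.5) + f(1.75)].
Sum = -3.4375.

-3.4375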